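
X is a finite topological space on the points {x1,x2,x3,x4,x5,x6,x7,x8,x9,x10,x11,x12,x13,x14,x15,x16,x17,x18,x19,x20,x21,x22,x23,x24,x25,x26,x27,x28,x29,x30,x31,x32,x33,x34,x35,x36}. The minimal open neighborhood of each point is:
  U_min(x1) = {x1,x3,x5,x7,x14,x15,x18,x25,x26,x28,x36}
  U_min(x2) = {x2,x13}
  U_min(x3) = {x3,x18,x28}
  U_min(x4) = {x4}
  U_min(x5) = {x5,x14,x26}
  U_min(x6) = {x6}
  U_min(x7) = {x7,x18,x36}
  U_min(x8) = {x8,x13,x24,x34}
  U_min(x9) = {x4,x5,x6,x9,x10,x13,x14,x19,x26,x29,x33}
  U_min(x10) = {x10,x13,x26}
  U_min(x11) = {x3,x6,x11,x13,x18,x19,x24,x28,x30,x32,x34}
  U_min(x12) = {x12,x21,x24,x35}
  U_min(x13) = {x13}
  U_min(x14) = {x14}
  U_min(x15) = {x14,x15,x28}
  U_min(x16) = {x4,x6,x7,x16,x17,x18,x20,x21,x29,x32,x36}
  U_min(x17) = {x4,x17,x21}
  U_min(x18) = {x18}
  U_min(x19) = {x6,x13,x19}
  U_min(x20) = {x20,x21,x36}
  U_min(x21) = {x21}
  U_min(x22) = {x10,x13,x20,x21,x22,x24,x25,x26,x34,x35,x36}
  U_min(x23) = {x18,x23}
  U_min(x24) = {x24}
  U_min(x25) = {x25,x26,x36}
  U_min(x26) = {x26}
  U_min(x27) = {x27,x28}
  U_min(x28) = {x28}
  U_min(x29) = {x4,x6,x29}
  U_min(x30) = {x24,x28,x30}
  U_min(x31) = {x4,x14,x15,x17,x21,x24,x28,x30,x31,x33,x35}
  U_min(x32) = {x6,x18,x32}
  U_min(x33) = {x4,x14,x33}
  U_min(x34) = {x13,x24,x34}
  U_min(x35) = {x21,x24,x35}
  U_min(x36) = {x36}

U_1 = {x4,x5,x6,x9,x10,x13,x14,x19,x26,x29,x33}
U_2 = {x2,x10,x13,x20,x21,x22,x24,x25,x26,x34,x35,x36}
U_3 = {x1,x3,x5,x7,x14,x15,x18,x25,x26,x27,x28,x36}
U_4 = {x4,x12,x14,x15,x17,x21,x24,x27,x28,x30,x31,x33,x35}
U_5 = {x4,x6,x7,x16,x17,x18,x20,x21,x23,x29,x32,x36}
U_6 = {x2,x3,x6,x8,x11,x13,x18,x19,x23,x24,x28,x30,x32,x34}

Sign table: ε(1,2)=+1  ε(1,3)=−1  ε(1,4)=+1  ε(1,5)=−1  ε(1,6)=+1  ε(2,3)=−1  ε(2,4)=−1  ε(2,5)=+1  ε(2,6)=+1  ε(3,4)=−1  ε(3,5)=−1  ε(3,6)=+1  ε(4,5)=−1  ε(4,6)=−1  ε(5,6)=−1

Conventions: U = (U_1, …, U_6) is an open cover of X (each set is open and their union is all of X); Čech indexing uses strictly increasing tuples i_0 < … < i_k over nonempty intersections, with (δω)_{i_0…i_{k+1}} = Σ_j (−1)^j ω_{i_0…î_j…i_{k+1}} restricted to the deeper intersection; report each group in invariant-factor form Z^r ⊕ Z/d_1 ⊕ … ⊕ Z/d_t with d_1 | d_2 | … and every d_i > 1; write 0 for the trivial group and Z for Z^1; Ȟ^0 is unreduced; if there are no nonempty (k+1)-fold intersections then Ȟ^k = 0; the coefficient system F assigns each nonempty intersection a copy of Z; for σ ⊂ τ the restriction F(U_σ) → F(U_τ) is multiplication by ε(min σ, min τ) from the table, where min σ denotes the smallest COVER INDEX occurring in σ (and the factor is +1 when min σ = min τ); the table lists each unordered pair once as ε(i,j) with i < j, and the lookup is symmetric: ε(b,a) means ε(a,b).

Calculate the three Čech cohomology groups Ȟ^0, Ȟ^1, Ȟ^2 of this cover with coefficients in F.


nerve simplices:
  U12={x10,x13,x26} U13={x5,x14,x26} U14={x4,x14,x33} U15={x4,x6,x29} U16={x6,x13,x19} U23={x25,x26,x36} U24={x21,x24,x35} U25={x20,x21,x36} U26={x2,x13,x24,x34} U34={x14,x15,x27,x28} U35={x7,x18,x36} U36={x3,x18,x28} U45={x4,x17,x21} U46={x24,x28,x30} U56={x6,x18,x23,x32}
  U123={x26} U126={x13} U134={x14} U145={x4} U156={x6} U235={x36} U245={x21} U246={x24} U346={x28} U356={x18}
C dims 6,15,10; δ0: rk 6, SNF 1^5·2; δ1: rk 9, SNF 1^9
degree 0: 6−6−0 = 0 → Ȟ^0 ≅ 0
degree 1: 15−9−6 = 0 plus torsion [2] → Ȟ^1 ≅ Z/2
degree 2: 10−0−9 = 1 → Ȟ^2 ≅ Z

Ȟ^0 ≅ 0; Ȟ^1 ≅ Z/2; Ȟ^2 ≅ Z


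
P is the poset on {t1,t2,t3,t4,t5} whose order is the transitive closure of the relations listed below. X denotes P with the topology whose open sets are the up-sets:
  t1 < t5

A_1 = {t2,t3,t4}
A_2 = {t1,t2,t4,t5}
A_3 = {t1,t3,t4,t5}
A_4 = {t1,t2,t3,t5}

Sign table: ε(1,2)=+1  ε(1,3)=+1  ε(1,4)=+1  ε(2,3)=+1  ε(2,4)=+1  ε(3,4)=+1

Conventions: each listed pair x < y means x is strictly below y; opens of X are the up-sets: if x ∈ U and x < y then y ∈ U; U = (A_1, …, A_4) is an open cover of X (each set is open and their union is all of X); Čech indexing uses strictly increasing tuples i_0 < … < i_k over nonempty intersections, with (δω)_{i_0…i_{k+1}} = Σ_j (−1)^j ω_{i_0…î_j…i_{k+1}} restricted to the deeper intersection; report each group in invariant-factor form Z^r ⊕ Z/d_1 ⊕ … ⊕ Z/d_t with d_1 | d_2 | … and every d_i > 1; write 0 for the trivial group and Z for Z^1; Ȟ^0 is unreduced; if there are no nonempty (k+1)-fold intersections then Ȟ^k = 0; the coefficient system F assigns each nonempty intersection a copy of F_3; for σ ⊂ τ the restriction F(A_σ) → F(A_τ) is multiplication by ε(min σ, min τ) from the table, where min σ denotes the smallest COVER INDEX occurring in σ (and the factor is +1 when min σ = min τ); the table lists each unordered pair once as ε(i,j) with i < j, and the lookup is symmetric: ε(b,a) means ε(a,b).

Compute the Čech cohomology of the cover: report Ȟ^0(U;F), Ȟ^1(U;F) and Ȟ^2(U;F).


nerve simplices:
  A12={t2,t4} A13={t3,t4} A14={t2,t3} A23={t1,t4,t5} A24={t1,t2,t5} A34={t1,t3,t5}
  A123={t4} A124={t2} A134={t3} A234={t1,t5}
C dims 4,6,4; δ0: rk_F3 3; δ1: rk_F3 3
degree 0: 4−3−0 = 1 → Ȟ^0 ≅ Z/3
degree 1: 6−3−3 = 0 → Ȟ^1 ≅ 0
degree 2: 4−0−3 = 1 → Ȟ^2 ≅ Z/3

Ȟ^0 = Z/3,  Ȟ^1 = 0,  Ȟ^2 = Z/3


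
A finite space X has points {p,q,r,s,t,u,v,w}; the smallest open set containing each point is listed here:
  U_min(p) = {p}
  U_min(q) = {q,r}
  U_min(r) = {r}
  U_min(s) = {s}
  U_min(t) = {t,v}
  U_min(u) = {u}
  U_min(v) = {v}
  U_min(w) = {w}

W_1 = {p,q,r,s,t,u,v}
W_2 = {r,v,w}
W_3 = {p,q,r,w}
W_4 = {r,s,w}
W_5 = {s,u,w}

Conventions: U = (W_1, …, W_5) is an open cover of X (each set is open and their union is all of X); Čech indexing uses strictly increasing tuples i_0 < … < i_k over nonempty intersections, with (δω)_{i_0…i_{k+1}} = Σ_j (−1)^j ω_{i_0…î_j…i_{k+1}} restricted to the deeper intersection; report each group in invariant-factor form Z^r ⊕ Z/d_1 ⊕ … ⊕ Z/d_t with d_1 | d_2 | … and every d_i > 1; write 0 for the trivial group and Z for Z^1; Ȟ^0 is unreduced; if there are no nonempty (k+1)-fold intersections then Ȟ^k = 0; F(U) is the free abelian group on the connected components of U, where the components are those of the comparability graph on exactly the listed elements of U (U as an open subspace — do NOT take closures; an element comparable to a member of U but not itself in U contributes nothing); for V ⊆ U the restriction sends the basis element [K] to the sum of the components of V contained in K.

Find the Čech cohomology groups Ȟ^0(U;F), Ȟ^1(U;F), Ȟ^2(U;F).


Ȟ^0 ≅ Z^6; Ȟ^1 ≅ 0; Ȟ^2 ≅ 0

nonempty intersections:
  W12={r,v} W13={p,q,r} W14={r,s} W15={s,u} W23={r,w} W24={r,w} W25={w} W34={r,w} W35={w} W45={s,w}
  W123={r} W124={r} W134={r} W145={s} W234={r,w} W235={w} W245={w} W345={w}
  W1234={r} W2345={w}
components per intersection:
  W1: {p} {q,r} {s} {t,v} {u}
  W2: {r} {v} {w}
  W3: {p} {q,r} {w}
  W4: {r} {s} {w}
  W5: {s} {u} {w}
  W12: {r} {v}
  W13: {p} {q,r}
  W14: {r} {s}
  W15: {s} {u}
  W23: {r} {w}
  W24: {r} {w}
  W25: {w}
  W34: {r} {w}
  W35: {w}
  W45: {s} {w}
  W123: {r}
  W124: {r}
  W134: {r}
  W145: {s}
  W234: {r} {w}
  W235: {w}
  W245: {w}
  W345: {w}
  W1234: {r}
  W2345: {w}
C dims 17,18,9,2; δ0: rk 11, SNF 1^11; δ1: rk 7, SNF 1^7; δ2: rk 2, SNF 1^2
Ȟ^0: (17−11)−0=6 ⇒ Z^6
Ȟ^1: (18−7)−11=0 ⇒ 0
Ȟ^2: (9−2)−7=0 ⇒ 0


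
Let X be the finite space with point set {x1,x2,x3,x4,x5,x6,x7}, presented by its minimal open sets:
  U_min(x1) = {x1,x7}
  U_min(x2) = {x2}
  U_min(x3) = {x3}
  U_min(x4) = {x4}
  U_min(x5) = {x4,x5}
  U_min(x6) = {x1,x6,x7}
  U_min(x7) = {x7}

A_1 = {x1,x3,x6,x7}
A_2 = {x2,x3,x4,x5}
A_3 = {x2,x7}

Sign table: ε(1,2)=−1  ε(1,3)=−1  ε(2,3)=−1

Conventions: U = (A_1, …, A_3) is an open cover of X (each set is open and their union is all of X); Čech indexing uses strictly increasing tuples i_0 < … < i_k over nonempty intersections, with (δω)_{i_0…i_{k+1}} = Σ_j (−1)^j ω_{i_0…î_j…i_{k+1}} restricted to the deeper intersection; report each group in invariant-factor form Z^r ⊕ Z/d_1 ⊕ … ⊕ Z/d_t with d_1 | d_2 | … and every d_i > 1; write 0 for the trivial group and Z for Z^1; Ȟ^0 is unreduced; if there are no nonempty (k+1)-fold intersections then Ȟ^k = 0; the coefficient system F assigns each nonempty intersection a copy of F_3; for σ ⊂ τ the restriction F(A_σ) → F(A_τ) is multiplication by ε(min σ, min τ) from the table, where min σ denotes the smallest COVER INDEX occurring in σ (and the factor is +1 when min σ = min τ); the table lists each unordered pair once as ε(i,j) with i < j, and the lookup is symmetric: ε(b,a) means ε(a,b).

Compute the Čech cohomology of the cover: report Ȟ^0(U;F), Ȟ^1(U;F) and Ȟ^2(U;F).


Ȟ^0 = 0, Ȟ^1 = 0, Ȟ^2 = 0

nerve simplices:
  A12={x3} A13={x7} A23={x2}
C dims 3,3; δ0: rk_F3 3
degree 0: 3−3−0 = 0 → Ȟ^0 ≅ 0
degree 1: 3−0−3 = 0 → Ȟ^1 ≅ 0
degree 2: 0−0−0 = 0 → Ȟ^2 ≅ 0


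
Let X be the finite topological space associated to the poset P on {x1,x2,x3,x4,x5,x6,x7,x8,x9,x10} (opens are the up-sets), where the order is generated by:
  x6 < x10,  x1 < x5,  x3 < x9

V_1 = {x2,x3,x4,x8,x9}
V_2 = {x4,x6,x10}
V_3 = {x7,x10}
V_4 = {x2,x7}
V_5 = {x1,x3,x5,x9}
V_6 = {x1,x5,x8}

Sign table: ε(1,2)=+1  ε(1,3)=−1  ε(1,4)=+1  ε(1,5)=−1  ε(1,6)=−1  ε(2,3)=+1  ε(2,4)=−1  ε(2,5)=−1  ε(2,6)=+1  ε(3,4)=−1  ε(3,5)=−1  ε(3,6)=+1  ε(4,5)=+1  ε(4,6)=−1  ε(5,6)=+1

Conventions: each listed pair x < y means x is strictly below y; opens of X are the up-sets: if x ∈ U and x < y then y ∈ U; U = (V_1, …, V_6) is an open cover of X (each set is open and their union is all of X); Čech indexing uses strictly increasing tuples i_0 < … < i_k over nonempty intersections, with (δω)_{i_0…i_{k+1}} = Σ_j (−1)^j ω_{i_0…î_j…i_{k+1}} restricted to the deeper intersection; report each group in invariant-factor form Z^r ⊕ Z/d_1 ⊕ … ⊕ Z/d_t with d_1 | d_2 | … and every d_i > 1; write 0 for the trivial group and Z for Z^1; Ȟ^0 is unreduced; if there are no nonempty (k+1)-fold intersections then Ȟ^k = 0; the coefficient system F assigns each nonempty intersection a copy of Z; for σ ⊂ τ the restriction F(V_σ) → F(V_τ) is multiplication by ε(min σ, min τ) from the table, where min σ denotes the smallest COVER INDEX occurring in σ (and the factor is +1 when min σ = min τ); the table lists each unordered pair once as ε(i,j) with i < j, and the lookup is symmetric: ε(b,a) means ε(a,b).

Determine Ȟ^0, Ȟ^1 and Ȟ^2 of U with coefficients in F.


intersection data:
  V12={x4} V14={x2} V15={x3,x9} V16={x8} V23={x10} V34={x7} V56={x1,x5}
C dims 6,7; δ0: rk 6, SNF 1^5·2
Ȟ^0 = (6 − 6) − 0 = 0, so Ȟ^0 ≅ 0
Ȟ^1 = (7 − 0) − 6 = 1 plus torsion [2], so Ȟ^1 ≅ Z ⊕ Z/2
Ȟ^2 = (0 − 0) − 0 = 0, so Ȟ^2 ≅ 0

Ȟ^0 = 0, Ȟ^1 = Z ⊕ Z/2 and Ȟ^2 = 0


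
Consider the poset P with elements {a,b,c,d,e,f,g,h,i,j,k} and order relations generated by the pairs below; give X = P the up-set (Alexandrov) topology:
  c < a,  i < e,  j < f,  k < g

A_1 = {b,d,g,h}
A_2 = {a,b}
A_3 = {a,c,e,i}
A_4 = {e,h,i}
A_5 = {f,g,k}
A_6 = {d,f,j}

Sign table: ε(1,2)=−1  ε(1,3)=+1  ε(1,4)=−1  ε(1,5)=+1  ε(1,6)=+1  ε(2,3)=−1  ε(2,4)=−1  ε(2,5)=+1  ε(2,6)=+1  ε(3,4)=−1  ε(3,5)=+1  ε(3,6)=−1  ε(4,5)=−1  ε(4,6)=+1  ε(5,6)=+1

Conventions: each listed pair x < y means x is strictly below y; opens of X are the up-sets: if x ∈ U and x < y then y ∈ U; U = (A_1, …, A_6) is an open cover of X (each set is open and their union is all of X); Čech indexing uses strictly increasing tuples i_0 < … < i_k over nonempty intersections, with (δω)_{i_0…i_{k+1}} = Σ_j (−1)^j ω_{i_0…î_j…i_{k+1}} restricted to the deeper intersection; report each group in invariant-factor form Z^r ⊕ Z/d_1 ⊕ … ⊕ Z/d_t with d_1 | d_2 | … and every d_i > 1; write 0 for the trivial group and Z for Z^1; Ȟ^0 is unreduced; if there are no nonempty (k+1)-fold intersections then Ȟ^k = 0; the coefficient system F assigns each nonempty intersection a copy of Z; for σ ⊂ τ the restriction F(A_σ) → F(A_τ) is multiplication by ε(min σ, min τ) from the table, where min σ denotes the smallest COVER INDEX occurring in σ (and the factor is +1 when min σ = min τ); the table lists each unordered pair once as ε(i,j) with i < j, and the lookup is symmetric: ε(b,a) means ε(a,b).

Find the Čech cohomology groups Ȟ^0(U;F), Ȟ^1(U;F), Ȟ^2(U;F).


cover nerve:
  A12={b} A14={h} A15={g} A16={d} A23={a} A34={e,i} A56={f}
C dims 6,7; δ0: rk 5, SNF 1^5
Ȟ^0: (6−5)−0=1 ⇒ Z
Ȟ^1: (7−0)−5=2 ⇒ Z^2
Ȟ^2: (0−0)−0=0 ⇒ 0

Ȟ^0 = Z, Ȟ^1 = Z^2, Ȟ^2 = 0


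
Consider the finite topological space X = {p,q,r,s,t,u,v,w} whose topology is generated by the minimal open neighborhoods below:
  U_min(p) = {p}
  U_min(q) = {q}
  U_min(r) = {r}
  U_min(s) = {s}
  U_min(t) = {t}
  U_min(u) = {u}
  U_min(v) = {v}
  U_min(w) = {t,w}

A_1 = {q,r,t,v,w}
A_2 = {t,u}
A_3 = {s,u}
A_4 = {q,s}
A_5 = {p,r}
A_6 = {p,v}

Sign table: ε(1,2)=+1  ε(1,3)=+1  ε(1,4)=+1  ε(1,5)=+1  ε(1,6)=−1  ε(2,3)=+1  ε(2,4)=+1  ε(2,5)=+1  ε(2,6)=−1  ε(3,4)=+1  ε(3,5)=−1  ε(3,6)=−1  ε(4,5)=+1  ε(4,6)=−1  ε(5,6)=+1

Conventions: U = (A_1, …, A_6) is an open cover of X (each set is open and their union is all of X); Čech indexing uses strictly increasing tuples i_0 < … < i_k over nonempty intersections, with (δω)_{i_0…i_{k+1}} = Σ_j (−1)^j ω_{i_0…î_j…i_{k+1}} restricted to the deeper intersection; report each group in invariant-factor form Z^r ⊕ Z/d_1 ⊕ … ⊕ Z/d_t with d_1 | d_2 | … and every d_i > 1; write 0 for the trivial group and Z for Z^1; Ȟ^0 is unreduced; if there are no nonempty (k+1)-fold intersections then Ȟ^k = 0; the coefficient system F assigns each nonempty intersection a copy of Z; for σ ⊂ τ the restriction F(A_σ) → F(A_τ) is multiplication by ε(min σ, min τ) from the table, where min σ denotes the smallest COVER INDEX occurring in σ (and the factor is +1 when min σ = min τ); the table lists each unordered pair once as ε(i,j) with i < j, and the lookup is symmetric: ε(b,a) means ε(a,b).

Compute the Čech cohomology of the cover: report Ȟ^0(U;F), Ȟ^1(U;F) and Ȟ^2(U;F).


nerve simplices:
  A12={t} A14={q} A15={r} A16={v} A23={u} A34={s} A56={p}
C dims 6,7; δ0: rk 6, SNF 1^5·2
degree 0: 6−6−0 = 0 → Ȟ^0 ≅ 0
degree 1: 7−0−6 = 1 plus torsion [2] → Ȟ^1 ≅ Z ⊕ Z/2
degree 2: 0−0−0 = 0 → Ȟ^2 ≅ 0

Ȟ^0(U;F) ≅ 0; Ȟ^1(U;F) ≅ Z ⊕ Z/2; Ȟ^2(U;F) ≅ 0


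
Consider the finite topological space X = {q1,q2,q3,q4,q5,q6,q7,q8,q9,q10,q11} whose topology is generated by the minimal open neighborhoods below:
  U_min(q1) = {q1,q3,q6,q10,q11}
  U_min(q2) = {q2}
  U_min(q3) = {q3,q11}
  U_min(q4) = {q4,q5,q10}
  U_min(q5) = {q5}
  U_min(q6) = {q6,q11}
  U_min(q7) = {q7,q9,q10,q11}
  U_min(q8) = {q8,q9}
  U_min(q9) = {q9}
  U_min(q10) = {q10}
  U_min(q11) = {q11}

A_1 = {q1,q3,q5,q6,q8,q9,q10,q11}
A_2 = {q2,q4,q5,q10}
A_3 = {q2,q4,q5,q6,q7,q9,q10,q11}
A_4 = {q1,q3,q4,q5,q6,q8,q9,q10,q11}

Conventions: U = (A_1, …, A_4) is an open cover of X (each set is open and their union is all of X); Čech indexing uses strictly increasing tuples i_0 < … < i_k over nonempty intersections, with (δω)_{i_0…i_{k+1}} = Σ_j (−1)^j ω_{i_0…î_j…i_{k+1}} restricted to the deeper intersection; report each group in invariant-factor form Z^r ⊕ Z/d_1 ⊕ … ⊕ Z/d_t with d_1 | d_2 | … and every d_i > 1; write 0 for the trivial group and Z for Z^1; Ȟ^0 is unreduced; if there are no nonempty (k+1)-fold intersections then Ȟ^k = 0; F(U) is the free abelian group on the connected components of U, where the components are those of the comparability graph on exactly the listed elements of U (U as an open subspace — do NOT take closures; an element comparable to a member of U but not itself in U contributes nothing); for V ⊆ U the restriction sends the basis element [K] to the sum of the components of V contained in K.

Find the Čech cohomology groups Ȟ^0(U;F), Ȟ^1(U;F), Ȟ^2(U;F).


Ȟ^0 = Z^2, Ȟ^1 = Z and Ȟ^2 = 0

nonempty intersections:
  A12={q5,q10} A13={q5,q6,q9,q10,q11} A14={q1,q3,q5,q6,q8,q9,q10,q11} A23={q2,q4,q5,q10} A24={q4,q5,q10} A34={q4,q5,q6,q9,q10,q11}
  A123={q5,q10} A124={q5,q10} A134={q5,q6,q9,q10,q11} A234={q4,q5,q10}
  A1234={q5,q10}
components per intersection:
  A1: {q1,q3,q6,q10,q11} {q5} {q8,q9}
  A2: {q2} {q4,q5,q10}
  A3: {q2} {q4,q5,q6,q7,q9,q10,q11}
  A4: {q1,q3,q4,q5,q6,q10,q11} {q8,q9}
  A12: {q5} {q10}
  A13: {q5} {q6,q11} {q9} {q10}
  A14: {q1,q3,q6,q10,q11} {q5} {q8,q9}
  A23: {q2} {q4,q5,q10}
  A24: {q4,q5,q10}
  A34: {q4,q5,q10} {q6,q11} {q9}
  A123: {q5} {q10}
  A124: {q5} {q10}
  A134: {q5} {q6,q11} {q9} {q10}
  A234: {q4,q5,q10}
  A1234: {q5} {q10}
C dims 9,15,9,2; δ0: rk 7, SNF 1^7; δ1: rk 7, SNF 1^7; δ2: rk 2, SNF 1^2
Ȟ^0: (9−7)−0=2 ⇒ Z^2
Ȟ^1: (15−7)−7=1 ⇒ Z
Ȟ^2: (9−2)−7=0 ⇒ 0


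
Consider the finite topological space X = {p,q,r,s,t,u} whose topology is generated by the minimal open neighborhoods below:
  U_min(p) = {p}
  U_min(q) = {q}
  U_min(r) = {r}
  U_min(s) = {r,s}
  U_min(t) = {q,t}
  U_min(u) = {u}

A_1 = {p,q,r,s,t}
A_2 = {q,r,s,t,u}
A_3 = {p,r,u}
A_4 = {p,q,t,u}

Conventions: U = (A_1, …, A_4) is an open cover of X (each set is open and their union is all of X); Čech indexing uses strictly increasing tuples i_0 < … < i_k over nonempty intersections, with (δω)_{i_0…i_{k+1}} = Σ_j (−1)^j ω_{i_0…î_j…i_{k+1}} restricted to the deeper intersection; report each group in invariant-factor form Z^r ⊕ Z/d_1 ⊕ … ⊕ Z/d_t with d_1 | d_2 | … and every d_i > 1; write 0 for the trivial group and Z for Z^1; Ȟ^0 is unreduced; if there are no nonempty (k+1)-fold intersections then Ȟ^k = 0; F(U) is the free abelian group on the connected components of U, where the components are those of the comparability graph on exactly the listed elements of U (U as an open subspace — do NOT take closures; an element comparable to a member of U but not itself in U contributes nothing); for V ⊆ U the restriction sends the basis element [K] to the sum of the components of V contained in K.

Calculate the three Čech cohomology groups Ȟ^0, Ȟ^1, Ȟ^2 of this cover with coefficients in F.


Ȟ^0(U;F) ≅ Z^4,  Ȟ^1(U;F) ≅ 0,  Ȟ^2(U;F) ≅ 0

nerve simplices:
  A12={q,r,s,t} A13={p,r} A14={p,q,t} A23={r,u} A24={q,t,u} A34={p,u}
  A123={r} A124={q,t} A134={p} A234={u}
components per intersection:
  A1: {p} {q,t} {r,s}
  A2: {q,t} {r,s} {u}
  A3: {p} {r} {u}
  A4: {p} {q,t} {u}
  A12: {q,t} {r,s}
  A13: {p} {r}
  A14: {p} {q,t}
  A23: {r} {u}
  A24: {q,t} {u}
  A34: {p} {u}
  A123: {r}
  A124: {q,t}
  A134: {p}
  A234: {u}
C dims 12,12,4; δ0: rk 8, SNF 1^8; δ1: rk 4, SNF 1^4
degree 0: 12−8−0 = 4 → Ȟ^0 ≅ Z^4
degree 1: 12−4−8 = 0 → Ȟ^1 ≅ 0
degree 2: 4−0−4 = 0 → Ȟ^2 ≅ 0


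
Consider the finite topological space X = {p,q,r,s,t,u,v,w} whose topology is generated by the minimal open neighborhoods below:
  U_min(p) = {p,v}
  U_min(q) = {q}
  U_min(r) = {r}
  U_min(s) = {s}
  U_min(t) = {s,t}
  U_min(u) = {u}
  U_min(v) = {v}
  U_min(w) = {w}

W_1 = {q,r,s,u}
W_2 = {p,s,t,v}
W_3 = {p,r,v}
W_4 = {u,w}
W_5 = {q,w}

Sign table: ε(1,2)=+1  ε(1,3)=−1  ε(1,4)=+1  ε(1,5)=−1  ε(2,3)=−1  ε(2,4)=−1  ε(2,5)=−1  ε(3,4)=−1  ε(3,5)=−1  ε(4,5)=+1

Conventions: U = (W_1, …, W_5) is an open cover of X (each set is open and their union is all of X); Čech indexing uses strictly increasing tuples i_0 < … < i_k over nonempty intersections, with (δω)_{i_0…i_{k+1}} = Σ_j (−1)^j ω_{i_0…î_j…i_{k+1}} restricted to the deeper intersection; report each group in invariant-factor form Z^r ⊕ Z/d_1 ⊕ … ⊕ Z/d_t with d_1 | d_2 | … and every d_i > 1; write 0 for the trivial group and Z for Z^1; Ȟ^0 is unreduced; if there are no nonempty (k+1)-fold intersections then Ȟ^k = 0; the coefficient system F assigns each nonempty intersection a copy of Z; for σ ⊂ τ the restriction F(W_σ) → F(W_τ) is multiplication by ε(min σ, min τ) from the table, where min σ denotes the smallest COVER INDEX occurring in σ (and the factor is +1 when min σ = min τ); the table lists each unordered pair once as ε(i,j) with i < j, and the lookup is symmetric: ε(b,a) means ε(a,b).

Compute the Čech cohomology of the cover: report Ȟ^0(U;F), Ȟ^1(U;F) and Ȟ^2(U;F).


Ȟ^0 = 0, Ȟ^1 = Z ⊕ Z/2, Ȟ^2 = 0

nerve of the cover:
  W12={s} W13={r} W14={u} W15={q} W23={p,v} W45={w}
C dims 5,6; δ0: rk 5, SNF 1^4·2
Ȟ^0 = (5 − 5) − 0 = 0, so Ȟ^0 ≅ 0
Ȟ^1 = (6 − 0) − 5 = 1 plus torsion [2], so Ȟ^1 ≅ Z ⊕ Z/2
Ȟ^2 = (0 − 0) − 0 = 0, so Ȟ^2 ≅ 0


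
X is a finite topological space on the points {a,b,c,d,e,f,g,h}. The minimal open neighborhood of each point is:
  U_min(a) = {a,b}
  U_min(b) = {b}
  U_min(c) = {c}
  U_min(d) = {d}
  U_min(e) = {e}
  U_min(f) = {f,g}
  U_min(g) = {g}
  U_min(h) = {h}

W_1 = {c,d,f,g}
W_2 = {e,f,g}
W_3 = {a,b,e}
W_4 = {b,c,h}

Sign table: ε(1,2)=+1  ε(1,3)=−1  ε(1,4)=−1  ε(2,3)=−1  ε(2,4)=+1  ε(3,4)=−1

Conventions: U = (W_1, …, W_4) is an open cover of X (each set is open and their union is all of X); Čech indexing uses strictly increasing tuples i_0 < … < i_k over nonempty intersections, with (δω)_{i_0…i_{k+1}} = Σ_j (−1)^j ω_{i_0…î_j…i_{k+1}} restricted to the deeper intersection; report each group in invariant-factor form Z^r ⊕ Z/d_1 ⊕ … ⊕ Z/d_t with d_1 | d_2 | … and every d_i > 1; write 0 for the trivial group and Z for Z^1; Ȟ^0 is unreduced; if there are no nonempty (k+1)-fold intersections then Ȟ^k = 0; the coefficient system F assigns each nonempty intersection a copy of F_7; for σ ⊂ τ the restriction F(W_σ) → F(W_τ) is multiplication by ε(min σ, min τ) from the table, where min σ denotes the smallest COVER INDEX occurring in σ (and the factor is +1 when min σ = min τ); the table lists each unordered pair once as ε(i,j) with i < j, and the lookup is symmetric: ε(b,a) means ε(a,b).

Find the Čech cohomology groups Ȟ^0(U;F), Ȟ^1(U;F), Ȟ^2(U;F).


cover nerve:
  W12={f,g} W14={c} W23={e} W34={b}
C dims 4,4; δ0: rk_F7 4
Ȟ^0: (4−4)−0=0 ⇒ 0
Ȟ^1: (4−0)−4=0 ⇒ 0
Ȟ^2: (0−0)−0=0 ⇒ 0

Ȟ^0 = 0, Ȟ^1 = 0 and Ȟ^2 = 0


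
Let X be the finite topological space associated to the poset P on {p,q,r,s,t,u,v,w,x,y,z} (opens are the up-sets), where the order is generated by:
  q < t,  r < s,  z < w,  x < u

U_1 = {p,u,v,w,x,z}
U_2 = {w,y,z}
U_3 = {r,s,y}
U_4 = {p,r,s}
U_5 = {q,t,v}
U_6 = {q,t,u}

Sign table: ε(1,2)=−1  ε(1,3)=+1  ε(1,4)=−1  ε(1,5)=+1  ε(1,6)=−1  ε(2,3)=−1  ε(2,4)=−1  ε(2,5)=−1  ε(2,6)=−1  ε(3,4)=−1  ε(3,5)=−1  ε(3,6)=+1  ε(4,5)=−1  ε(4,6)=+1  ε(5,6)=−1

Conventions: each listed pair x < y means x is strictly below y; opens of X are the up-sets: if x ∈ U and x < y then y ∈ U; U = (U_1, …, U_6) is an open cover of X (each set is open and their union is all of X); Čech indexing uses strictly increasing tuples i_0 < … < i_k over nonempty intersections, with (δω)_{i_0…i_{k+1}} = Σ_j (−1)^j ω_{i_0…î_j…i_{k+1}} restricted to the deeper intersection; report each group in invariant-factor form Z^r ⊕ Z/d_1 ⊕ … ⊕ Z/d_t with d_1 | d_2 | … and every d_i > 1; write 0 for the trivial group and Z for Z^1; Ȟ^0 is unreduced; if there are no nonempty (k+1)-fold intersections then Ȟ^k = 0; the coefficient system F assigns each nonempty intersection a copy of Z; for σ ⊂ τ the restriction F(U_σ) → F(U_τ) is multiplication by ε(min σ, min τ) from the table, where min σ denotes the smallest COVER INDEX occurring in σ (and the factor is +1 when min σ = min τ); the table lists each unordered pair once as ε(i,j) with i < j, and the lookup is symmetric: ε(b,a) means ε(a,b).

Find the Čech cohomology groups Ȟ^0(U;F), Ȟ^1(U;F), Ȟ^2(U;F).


intersection data:
  U12={w,z} U14={p} U15={v} U16={u} U23={y} U34={r,s} U56={q,t}
C dims 6,7; δ0: rk 5, SNF 1^5
Ȟ^0 = (6 − 5) − 0 = 1, so Ȟ^0 ≅ Z
Ȟ^1 = (7 − 0) − 5 = 2, so Ȟ^1 ≅ Z^2
Ȟ^2 = (0 − 0) − 0 = 0, so Ȟ^2 ≅ 0

Ȟ^0 = Z, Ȟ^1 = Z^2 and Ȟ^2 = 0


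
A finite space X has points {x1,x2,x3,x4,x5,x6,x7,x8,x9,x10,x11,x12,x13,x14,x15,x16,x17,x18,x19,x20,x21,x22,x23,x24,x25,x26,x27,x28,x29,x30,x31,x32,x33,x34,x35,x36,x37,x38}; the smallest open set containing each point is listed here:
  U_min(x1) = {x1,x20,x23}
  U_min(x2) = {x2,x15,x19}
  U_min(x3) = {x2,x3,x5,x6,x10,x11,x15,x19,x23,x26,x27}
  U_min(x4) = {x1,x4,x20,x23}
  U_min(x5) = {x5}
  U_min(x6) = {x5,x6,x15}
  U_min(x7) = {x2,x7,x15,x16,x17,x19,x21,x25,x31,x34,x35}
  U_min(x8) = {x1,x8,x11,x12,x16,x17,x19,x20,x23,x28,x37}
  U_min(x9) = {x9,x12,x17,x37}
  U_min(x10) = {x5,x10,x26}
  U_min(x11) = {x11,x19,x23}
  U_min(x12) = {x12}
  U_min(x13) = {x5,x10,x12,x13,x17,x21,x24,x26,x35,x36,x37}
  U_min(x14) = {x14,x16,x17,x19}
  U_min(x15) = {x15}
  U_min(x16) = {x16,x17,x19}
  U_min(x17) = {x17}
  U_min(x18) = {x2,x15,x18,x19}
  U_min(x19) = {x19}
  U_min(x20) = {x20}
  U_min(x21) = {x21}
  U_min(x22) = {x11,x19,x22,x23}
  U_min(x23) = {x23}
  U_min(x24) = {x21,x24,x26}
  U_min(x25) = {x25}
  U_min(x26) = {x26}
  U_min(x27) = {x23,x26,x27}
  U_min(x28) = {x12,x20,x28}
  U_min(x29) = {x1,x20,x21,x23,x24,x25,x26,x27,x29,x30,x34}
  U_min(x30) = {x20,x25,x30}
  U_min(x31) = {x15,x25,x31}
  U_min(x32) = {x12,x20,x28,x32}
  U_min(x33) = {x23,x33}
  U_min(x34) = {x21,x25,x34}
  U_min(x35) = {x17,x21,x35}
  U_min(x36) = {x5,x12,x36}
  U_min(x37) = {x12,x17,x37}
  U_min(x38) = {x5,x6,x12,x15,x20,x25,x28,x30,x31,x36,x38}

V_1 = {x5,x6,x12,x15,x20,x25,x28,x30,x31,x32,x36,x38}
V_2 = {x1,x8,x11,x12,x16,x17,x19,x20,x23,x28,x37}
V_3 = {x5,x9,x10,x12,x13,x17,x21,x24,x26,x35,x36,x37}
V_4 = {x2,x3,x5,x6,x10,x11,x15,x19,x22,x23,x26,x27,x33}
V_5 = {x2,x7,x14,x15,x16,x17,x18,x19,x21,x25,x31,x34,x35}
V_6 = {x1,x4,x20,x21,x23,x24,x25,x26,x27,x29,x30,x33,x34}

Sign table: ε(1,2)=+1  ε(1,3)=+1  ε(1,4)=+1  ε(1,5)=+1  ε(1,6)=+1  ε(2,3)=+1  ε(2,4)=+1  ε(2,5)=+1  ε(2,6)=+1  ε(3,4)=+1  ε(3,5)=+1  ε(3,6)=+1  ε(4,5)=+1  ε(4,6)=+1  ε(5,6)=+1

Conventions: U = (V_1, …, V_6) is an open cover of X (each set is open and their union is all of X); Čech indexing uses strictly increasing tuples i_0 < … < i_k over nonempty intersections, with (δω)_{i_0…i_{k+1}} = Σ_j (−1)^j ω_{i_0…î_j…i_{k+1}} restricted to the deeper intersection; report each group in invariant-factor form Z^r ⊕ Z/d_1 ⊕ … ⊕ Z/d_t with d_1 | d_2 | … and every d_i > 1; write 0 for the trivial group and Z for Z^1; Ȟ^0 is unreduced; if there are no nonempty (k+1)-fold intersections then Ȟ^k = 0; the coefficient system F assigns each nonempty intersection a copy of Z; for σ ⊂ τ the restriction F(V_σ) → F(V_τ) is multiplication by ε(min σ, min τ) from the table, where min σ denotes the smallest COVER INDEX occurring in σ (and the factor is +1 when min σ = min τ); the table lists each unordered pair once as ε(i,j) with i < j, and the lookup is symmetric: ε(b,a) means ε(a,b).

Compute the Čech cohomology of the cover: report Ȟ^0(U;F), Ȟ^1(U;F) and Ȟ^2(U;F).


Ȟ^0 = Z,  Ȟ^1 = 0,  Ȟ^2 = Z/2

nonempty intersections:
  V12={x12,x20,x28} V13={x5,x12,x36} V14={x5,x6,x15} V15={x15,x25,x31} V16={x20,x25,x30} V23={x12,x17,x37} V24={x11,x19,x23} V25={x16,x17,x19} V26={x1,x20,x23} V34={x5,x10,x26} V35={x17,x21,x35} V36={x21,x24,x26} V45={x2,x15,x19} V46={x23,x26,x27,x33} V56={x21,x25,x34}
  V123={x12} V126={x20} V134={x5} V145={x15} V156={x25} V235={x17} V245={x19} V246={x23} V346={x26} V356={x21}
C dims 6,15,10; δ0: rk 5, SNF 1^5; δ1: rk 10, SNF 1^9·2
Ȟ^0: (6−5)−0=1 ⇒ Z
Ȟ^1: (15−10)−5=0 ⇒ 0
Ȟ^2: (10−0)−10=0 plus torsion [2] ⇒ Z/2


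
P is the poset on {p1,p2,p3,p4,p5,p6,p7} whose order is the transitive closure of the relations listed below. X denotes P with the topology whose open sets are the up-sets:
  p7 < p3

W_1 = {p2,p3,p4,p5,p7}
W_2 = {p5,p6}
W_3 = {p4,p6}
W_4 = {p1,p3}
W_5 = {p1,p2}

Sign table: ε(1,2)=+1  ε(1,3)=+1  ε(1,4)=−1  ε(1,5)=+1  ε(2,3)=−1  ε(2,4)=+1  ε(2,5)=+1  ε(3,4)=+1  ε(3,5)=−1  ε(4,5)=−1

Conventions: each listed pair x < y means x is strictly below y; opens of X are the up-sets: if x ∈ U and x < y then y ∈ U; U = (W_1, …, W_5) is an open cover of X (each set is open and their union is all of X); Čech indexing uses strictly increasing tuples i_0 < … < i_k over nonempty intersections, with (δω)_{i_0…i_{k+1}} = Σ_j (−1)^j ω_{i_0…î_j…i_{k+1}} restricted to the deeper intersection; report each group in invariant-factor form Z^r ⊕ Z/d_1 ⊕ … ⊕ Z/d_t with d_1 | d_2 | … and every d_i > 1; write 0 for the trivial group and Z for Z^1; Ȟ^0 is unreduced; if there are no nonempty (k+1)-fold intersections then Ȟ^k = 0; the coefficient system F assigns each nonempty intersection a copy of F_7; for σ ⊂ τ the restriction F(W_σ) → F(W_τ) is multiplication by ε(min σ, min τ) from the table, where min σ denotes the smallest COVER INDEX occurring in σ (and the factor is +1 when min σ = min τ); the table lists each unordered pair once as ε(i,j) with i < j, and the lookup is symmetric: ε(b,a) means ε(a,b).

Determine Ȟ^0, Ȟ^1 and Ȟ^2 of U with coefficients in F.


Ȟ^0(U;F) ≅ 0,  Ȟ^1(U;F) ≅ Z/7,  Ȟ^2(U;F) ≅ 0

nerve simplices:
  W12={p5} W13={p4} W14={p3} W15={p2} W23={p6} W45={p1}
C dims 5,6; δ0: rk_F7 5
degree 0: 5−5−0 = 0 → Ȟ^0 ≅ 0
degree 1: 6−0−5 = 1 → Ȟ^1 ≅ Z/7
degree 2: 0−0−0 = 0 → Ȟ^2 ≅ 0


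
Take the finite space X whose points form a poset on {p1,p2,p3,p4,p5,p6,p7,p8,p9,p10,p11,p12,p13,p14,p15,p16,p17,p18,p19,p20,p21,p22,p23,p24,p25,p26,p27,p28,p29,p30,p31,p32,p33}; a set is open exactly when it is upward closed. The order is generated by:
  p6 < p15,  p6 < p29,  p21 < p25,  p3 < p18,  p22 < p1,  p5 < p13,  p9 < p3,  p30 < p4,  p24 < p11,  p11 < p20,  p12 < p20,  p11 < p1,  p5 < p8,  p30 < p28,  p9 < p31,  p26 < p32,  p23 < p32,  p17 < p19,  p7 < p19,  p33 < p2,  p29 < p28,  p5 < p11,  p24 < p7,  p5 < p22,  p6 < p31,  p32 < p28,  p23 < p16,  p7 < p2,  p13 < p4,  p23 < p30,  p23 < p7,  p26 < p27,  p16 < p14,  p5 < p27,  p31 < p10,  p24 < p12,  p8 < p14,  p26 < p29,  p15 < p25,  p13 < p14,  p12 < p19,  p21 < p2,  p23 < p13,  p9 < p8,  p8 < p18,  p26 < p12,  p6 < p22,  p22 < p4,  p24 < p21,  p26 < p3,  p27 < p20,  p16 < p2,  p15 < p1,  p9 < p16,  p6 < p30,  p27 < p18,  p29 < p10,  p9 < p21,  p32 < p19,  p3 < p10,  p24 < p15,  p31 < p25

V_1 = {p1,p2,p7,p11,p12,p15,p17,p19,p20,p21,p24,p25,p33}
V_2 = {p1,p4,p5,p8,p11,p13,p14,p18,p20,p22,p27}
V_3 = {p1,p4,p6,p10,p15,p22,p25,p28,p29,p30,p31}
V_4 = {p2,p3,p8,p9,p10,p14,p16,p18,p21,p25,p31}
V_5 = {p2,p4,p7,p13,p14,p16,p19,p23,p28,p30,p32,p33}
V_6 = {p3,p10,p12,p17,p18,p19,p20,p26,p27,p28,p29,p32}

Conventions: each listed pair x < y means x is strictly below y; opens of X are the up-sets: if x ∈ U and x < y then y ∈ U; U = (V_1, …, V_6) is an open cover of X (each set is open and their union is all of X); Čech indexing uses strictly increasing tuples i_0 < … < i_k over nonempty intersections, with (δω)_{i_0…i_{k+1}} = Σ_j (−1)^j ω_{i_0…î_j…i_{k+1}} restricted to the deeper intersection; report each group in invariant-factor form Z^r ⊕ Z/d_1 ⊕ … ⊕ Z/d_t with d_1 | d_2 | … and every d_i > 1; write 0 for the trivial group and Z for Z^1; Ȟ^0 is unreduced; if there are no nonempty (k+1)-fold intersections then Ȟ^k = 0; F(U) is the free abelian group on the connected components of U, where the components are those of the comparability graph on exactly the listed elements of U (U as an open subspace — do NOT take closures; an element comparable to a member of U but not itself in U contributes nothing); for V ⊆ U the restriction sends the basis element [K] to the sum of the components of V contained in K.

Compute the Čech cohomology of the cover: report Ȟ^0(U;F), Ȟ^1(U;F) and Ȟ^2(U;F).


cover nerve:
  V12={p1,p11,p20} V13={p1,p15,p25} V14={p2,p21,p25} V15={p2,p7,p19,p33} V16={p12,p17,p19,p20} V23={p1,p4,p22} V24={p8,p14,p18} V25={p4,p13,p14} V26={p18,p20,p27} V34={p10,p25,p31} V35={p4,p28,p30} V36={p10,p28,p29} V45={p2,p14,p16} V46={p3,p10,p18} V56={p19,p28,p32}
  V123={p1} V126={p20} V134={p25} V145={p2} V156={p19} V235={p4} V245={p14} V246={p18} V346={p10} V356={p28}
components per intersection:
  V1: {p1,p2,p7,p11,p12,p15,p17,p19,p20,p21,p24,p25,p33}
  V2: {p1,p4,p5,p8,p11,p13,p14,p18,p20,p22,p27}
  V3: {p1,p4,p6,p10,p15,p22,p25,p28,p29,p30,p31}
  V4: {p2,p3,p8,p9,p10,p14,p16,p18,p21,p25,p31}
  V5: {p2,p4,p7,p13,p14,p16,p19,p23,p28,p30,p32,p33}
  V6: {p3,p10,p12,p17,p18,p19,p20,p26,p27,p28,p29,p32}
  V12: {p1,p11,p20}
  V13: {p1,p15,p25}
  V14: {p2,p21,p25}
  V15: {p2,p7,p19,p33}
  V16: {p12,p17,p19,p20}
  V23: {p1,p4,p22}
  V24: {p8,p14,p18}
  V25: {p4,p13,p14}
  V26: {p18,p20,p27}
  V34: {p10,p25,p31}
  V35: {p4,p28,p30}
  V36: {p10,p28,p29}
  V45: {p2,p14,p16}
  V46: {p3,p10,p18}
  V56: {p19,p28,p32}
  V123: {p1}
  V126: {p20}
  V134: {p25}
  V145: {p2}
  V156: {p19}
  V235: {p4}
  V245: {p14}
  V246: {p18}
  V346: {p10}
  V356: {p28}
C dims 6,15,10; δ0: rk 5, SNF 1^5; δ1: rk 10, SNF 1^9·2
Ȟ^0: (6−5)−0=1 ⇒ Z
Ȟ^1: (15−10)−5=0 ⇒ 0
Ȟ^2: (10−0)−10=0 plus torsion [2] ⇒ Z/2

Ȟ^0 = Z,  Ȟ^1 = 0,  Ȟ^2 = Z/2


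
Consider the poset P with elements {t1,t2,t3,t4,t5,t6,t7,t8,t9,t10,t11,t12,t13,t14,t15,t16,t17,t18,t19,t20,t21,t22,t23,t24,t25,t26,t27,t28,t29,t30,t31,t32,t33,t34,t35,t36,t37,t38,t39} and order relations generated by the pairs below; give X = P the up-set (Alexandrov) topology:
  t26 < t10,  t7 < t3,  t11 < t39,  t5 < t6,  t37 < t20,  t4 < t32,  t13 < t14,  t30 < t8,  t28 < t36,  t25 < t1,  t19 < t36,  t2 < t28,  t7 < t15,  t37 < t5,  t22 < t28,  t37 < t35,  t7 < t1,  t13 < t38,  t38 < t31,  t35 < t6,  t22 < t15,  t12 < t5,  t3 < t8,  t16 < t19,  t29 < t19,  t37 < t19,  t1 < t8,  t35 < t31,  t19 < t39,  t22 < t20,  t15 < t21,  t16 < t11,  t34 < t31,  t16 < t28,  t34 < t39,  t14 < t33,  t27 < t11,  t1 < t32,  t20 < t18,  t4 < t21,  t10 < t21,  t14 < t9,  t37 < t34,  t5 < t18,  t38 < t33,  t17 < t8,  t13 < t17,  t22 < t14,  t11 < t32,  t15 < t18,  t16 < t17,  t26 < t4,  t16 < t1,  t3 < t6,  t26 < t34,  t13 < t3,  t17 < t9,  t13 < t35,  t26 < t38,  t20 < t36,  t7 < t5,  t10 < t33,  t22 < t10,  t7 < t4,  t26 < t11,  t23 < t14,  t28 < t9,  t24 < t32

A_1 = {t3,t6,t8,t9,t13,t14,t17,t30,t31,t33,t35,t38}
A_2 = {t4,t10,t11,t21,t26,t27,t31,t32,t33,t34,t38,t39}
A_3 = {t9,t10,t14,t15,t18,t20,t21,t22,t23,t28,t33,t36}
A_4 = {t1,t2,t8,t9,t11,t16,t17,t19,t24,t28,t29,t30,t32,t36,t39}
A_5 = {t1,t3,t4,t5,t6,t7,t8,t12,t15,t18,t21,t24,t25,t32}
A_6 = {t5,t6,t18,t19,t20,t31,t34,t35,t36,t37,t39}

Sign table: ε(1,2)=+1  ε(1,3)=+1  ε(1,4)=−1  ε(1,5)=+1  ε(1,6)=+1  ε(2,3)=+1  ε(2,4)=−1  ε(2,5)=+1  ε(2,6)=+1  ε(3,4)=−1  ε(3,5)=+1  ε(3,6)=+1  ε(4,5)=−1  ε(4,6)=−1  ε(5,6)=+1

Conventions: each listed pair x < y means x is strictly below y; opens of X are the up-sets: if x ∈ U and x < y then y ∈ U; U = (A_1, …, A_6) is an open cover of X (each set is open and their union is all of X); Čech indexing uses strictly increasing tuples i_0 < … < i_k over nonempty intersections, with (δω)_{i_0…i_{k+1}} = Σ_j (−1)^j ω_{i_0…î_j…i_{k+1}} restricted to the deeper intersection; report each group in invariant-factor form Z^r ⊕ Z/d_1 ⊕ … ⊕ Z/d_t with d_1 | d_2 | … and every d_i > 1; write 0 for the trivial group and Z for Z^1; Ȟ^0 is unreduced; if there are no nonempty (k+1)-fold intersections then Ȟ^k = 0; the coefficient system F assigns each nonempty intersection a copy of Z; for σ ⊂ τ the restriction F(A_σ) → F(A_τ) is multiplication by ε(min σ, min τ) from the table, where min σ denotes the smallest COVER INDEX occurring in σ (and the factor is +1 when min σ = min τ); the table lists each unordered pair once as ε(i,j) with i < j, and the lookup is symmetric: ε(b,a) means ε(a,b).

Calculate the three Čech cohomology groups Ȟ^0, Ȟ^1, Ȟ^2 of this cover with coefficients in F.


nonempty overlaps:
  A12={t31,t33,t38} A13={t9,t14,t33} A14={t8,t9,t17,t30} A15={t3,t6,t8} A16={t6,t31,t35} A23={t10,t21,t33} A24={t11,t32,t39} A25={t4,t21,t32} A26={t31,t34,t39} A34={t9,t28,t36} A35={t15,t18,t21} A36={t18,t20,t36} A45={t1,t8,t24,t32} A46={t19,t36,t39} A56={t5,t6,t18}
  A123={t33} A126={t31} A134={t9} A145={t8} A156={t6} A235={t21} A245={t32} A246={t39} A346={t36} A356={t18}
C dims 6,15,10; δ0: rk 5, SNF 1^5; δ1: rk 10, SNF 1^9·2
degree 0: 6−5−0 = 1 → Ȟ^0 ≅ Z
degree 1: 15−10−5 = 0 → Ȟ^1 ≅ 0
degree 2: 10−0−10 = 0 plus torsion [2] → Ȟ^2 ≅ Z/2

Ȟ^0(U;F) ≅ Z,  Ȟ^1(U;F) ≅ 0,  Ȟ^2(U;F) ≅ Z/2


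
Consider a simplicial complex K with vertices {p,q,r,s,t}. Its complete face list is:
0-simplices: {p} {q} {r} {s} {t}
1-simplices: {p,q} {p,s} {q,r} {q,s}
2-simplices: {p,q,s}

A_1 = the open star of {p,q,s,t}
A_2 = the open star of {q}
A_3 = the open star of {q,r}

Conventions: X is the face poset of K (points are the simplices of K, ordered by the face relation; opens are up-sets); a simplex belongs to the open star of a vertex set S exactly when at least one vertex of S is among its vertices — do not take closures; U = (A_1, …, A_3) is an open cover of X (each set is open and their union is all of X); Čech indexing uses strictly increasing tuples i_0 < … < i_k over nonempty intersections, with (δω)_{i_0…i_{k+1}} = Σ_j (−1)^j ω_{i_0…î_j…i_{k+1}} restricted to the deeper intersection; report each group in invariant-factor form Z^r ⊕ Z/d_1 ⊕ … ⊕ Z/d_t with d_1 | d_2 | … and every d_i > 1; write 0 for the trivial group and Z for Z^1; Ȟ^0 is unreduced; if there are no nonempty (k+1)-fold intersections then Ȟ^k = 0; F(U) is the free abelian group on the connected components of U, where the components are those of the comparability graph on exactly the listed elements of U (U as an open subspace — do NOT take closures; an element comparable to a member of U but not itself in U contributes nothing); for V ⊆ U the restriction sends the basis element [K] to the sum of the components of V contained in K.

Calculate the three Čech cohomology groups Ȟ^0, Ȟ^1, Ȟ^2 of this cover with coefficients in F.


nonempty overlaps:
  A1={{p},{q},{s},{t},{p,q},{p,s},{q,r},{q,s},{p,q,s}} A2={{q},{p,q},{q,r},{q,s},{p,q,s}} A3={{q},{r},{p,q},{q,r},{q,s},{p,q,s}}
  A12={{q},{p,q},{q,r},{q,s},{p,q,s}} A13={{q},{p,q},{q,r},{q,s},{p,q,s}} A23={{q},{p,q},{q,r},{q,s},{p,q,s}}
  A123={{q},{p,q},{q,r},{q,s},{p,q,s}}
components per intersection:
  A1: {{p},{q},{s},{p,q},{p,s},{q,r},{q,s},{p,q,s}} {{t}}
  A2: {{q},{p,q},{q,r},{q,s},{p,q,s}}
  A3: {{q},{r},{p,q},{q,r},{q,s},{p,q,s}}
  A12: {{q},{p,q},{q,r},{q,s},{p,q,s}}
  A13: {{q},{p,q},{q,r},{q,s},{p,q,s}}
  A23: {{q},{p,q},{q,r},{q,s},{p,q,s}}
  A123: {{q},{p,q},{q,r},{q,s},{p,q,s}}
C dims 4,3,1; δ0: rk 2, SNF 1^2; δ1: rk 1, SNF 1^1
degree 0: 4−2−0 = 2 → Ȟ^0 ≅ Z^2
degree 1: 3−1−2 = 0 → Ȟ^1 ≅ 0
degree 2: 1−0−1 = 0 → Ȟ^2 ≅ 0

Ȟ^0 = Z^2,  Ȟ^1 = 0,  Ȟ^2 = 0


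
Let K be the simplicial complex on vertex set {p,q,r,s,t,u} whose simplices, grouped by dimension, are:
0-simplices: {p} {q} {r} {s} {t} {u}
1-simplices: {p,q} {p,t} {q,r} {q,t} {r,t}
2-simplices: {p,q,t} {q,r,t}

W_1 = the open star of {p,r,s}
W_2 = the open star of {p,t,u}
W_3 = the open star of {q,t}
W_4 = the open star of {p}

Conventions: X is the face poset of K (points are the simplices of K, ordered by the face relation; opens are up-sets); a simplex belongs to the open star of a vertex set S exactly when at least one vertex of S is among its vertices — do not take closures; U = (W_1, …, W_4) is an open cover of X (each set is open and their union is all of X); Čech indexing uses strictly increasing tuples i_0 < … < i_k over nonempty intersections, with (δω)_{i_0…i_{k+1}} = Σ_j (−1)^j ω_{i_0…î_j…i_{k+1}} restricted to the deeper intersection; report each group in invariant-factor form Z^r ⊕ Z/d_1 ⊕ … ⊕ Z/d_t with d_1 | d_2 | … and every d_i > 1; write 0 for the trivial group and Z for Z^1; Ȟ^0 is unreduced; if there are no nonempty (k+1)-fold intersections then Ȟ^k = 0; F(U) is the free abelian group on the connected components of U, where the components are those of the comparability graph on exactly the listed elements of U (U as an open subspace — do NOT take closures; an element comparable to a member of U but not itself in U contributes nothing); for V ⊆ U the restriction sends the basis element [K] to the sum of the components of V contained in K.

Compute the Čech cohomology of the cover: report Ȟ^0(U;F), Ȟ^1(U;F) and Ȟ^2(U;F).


cover nerve:
  W1={{p},{r},{s},{p,q},{p,t},{q,r},{r,t},{p,q,t},{q,r,t}} W2={{p},{t},{u},{p,q},{p,t},{q,t},{r,t},{p,q,t},{q,r,t}} W3={{q},{t},{p,q},{p,t},{q,r},{q,t},{r,t},{p,q,t},{q,r,t}} W4={{p},{p,q},{p,t},{p,q,t}}
  W12={{p},{p,q},{p,t},{r,t},{p,q,t},{q,r,t}} W13={{p,q},{p,t},{q,r},{r,t},{p,q,t},{q,r,t}} W14={{p},{p,q},{p,t},{p,q,t}} W23={{t},{p,q},{p,t},{q,t},{r,t},{p,q,t},{q,r,t}} W24={{p},{p,q},{p,t},{p,q,t}} W34={{p,q},{p,t},{p,q,t}}
  W123={{p,q},{p,t},{r,t},{p,q,t},{q,r,t}} W124={{p},{p,q},{p,t},{p,q,t}} W134={{p,q},{p,t},{p,q,t}} W234={{p,q},{p,t},{p,q,t}}
  W1234={{p,q},{p,t},{p,q,t}}
components per intersection:
  W1: {{p},{p,q},{p,t},{p,q,t}} {{r},{q,r},{r,t},{q,r,t}} {{s}}
  W2: {{p},{t},{p,q},{p,t},{q,t},{r,t},{p,q,t},{q,r,t}} {{u}}
  W3: {{q},{t},{p,q},{p,t},{q,r},{q,t},{r,t},{p,q,t},{q,r,t}}
  W4: {{p},{p,q},{p,t},{p,q,t}}
  W12: {{p},{p,q},{p,t},{p,q,t}} {{r,t},{q,r,t}}
  W13: {{p,q},{p,t},{p,q,t}} {{q,r},{r,t},{q,r,t}}
  W14: {{p},{p,q},{p,t},{p,q,t}}
  W23: {{t},{p,q},{p,t},{q,t},{r,t},{p,q,t},{q,r,t}}
  W24: {{p},{p,q},{p,t},{p,q,t}}
  W34: {{p,q},{p,t},{p,q,t}}
  W123: {{p,q},{p,t},{p,q,t}} {{r,t},{q,r,t}}
  W124: {{p},{p,q},{p,t},{p,q,t}}
  W134: {{p,q},{p,t},{p,q,t}}
  W234: {{p,q},{p,t},{p,q,t}}
  W1234: {{p,q},{p,t},{p,q,t}}
C dims 7,8,5,1; δ0: rk 4, SNF 1^4; δ1: rk 4, SNF 1^4; δ2: rk 1, SNF 1^1
Ȟ^0: (7−4)−0=3 ⇒ Z^3
Ȟ^1: (8−4)−4=0 ⇒ 0
Ȟ^2: (5−1)−4=0 ⇒ 0

Ȟ^0 ≅ Z^3,  Ȟ^1 ≅ 0,  Ȟ^2 ≅ 0
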